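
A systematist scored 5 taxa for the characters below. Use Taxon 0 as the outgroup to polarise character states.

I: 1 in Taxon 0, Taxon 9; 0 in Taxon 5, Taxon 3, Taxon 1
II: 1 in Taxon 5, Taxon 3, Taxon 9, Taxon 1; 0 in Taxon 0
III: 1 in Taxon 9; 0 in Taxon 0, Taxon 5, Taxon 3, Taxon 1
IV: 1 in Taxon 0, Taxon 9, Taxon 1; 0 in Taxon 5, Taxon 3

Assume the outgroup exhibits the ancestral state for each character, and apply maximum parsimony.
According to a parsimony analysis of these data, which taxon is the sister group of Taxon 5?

Taxon 3

Character polarity is set by the outgroup: the derived state is whichever differs from the outgroup's state, so for I, IV the derived state is '0', and for the remaining characters it is '1'.
I: derived state '0' in Taxon 1, Taxon 3, and Taxon 5 only — synapomorphy for {Taxon 1, Taxon 3, Taxon 5}.
All ingroup taxa share the derived state '1' for II; it defines the ingroup but does not resolve relationships within it.
III (derived state '1') is unique to Taxon 9 (autapomorphy; uninformative for grouping).
IV (derived state '0') is shared by Taxon 3 and Taxon 5 — a synapomorphy uniting that clade.
Most parsimonious ingroup topology: (((Taxon 5,Taxon 3),Taxon 1),Taxon 9).
Taxon 5 and Taxon 3 form a cherry on this tree, so they are sister taxa.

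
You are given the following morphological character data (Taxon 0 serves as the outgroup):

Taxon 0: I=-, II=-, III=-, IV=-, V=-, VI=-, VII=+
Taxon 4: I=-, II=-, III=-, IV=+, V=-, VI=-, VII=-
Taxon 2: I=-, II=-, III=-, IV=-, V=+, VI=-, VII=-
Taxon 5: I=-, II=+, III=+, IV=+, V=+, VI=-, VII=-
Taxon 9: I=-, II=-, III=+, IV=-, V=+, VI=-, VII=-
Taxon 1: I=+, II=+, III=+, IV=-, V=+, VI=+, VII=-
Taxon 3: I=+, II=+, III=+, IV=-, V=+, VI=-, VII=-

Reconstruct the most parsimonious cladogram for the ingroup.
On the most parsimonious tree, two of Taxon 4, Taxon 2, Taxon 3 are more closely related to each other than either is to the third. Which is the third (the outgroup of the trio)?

Taxon 4

Character polarity is set by the outgroup: the derived state is whichever differs from the outgroup's state, so for VII the derived state is '-', and for the remaining characters it is '+'.
I (derived state '+') is shared by Taxon 1 and Taxon 3 — a synapomorphy uniting that clade.
Only Taxon 1, Taxon 3, and Taxon 5 show the derived state '+' for II, supporting them as a clade.
Only Taxon 1, Taxon 3, Taxon 5, and Taxon 9 show the derived state '+' for III, supporting them as a clade.
IV groups Taxon 4 and Taxon 5, which is incompatible with the clades supported by the remaining characters; treating it as convergent (homoplasy) costs fewer steps than any alternative tree.
Only Taxon 1, Taxon 2, Taxon 3, Taxon 5, and Taxon 9 show the derived state '+' for V, supporting them as a clade.
VI: derived state '+' in Taxon 1 only — an autapomorphy, so it tells us nothing about relationships among taxa.
VII (derived state '-') is shared by all ingroup taxa — unites the whole ingroup.
Most parsimonious ingroup topology: (Taxon 4,(Taxon 2,((Taxon 5,(Taxon 1,Taxon 3)),Taxon 9))).
Taxon 3 and Taxon 2 share a more recent common ancestor with each other than either does with Taxon 4, so Taxon 4 is the least closely related of the three.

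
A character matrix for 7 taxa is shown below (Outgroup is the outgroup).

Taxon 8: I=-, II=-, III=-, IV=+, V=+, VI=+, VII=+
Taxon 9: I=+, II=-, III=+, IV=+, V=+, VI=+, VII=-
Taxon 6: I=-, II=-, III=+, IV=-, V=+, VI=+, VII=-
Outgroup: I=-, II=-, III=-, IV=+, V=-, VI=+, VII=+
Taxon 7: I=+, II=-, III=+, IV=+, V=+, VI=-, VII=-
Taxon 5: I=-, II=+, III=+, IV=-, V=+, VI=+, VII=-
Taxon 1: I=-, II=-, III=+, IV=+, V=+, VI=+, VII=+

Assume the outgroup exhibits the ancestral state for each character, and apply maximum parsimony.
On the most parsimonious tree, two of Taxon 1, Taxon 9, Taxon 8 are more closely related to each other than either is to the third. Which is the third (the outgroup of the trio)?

Character polarity is set by the outgroup: the derived state is whichever differs from the outgroup's state, so for IV, VI, VII the derived state is '-', and for the remaining characters it is '+'.
I: derived state '+' in Taxon 7 and Taxon 9 only — synapomorphy for {Taxon 7, Taxon 9}.
II: derived state '+' in Taxon 5 only — an autapomorphy, so it tells us nothing about relationships among taxa.
III: derived state '+' in Taxon 1, Taxon 5, Taxon 6, Taxon 7, and Taxon 9 only — synapomorphy for {Taxon 1, Taxon 5, Taxon 6, Taxon 7, Taxon 9}.
Only Taxon 5 and Taxon 6 show the derived state '-' for IV, supporting them as a clade.
All ingroup taxa share the derived state '+' for V; it defines the ingroup but does not resolve relationships within it.
VI: derived state '-' in Taxon 7 only — an autapomorphy, so it tells us nothing about relationships among taxa.
Only Taxon 5, Taxon 6, Taxon 7, and Taxon 9 show the derived state '-' for VII, supporting them as a clade.
Most parsimonious ingroup topology: ((Taxon 1,((Taxon 5,Taxon 6),(Taxon 9,Taxon 7))),Taxon 8).
Taxon 1 and Taxon 9 share a more recent common ancestor with each other than either does with Taxon 8, so Taxon 8 is the least closely related of the three.

Taxon 8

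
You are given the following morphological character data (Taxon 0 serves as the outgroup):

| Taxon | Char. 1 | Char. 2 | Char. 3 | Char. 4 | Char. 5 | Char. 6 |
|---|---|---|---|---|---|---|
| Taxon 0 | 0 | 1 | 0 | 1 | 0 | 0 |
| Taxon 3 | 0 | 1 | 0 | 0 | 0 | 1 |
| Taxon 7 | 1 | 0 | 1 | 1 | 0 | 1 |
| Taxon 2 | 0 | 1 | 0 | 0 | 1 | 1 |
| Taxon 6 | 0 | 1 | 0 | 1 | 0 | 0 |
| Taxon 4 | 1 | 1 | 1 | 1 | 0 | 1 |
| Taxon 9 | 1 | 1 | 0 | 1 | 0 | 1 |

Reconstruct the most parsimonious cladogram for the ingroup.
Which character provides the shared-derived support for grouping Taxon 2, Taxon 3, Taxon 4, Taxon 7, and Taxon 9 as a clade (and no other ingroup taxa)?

Char. 6

Character polarity is set by the outgroup: the derived state is whichever differs from the outgroup's state, so for Char. 2, Char. 4 the derived state is '0', and for the remaining characters it is '1'.
Char. 1 (derived state '1') is shared by Taxon 4, Taxon 7, and Taxon 9 — a synapomorphy uniting that clade.
Char. 2: derived state '0' in Taxon 7 only — an autapomorphy, so it tells us nothing about relationships among taxa.
Only Taxon 4 and Taxon 7 show the derived state '1' for Char. 3, supporting them as a clade.
Only Taxon 2 and Taxon 3 show the derived state '0' for Char. 4, supporting them as a clade.
Char. 5: derived state '1' in Taxon 2 only — an autapomorphy, so it tells us nothing about relationships among taxa.
Char. 6: derived state '1' in Taxon 2, Taxon 3, Taxon 4, Taxon 7, and Taxon 9 only — synapomorphy for {Taxon 2, Taxon 3, Taxon 4, Taxon 7, Taxon 9}.
Most parsimonious ingroup topology: (((Taxon 3,Taxon 2),((Taxon 7,Taxon 4),Taxon 9)),Taxon 6).
The clade {Taxon 2, Taxon 3, Taxon 4, Taxon 7, Taxon 9} is supported by Char. 6: its derived state '1' occurs in exactly those taxa and in no other taxon (including the outgroup).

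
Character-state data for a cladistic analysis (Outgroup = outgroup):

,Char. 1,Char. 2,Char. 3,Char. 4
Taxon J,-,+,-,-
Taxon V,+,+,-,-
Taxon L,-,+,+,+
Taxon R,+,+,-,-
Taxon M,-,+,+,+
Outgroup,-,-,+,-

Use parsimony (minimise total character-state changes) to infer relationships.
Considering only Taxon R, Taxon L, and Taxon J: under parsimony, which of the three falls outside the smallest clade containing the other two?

Character polarity is set by the outgroup: the derived state is whichever differs from the outgroup's state, so for Char. 3 the derived state is '-', and for the remaining characters it is '+'.
Char. 1: derived state '+' in Taxon R and Taxon V only — synapomorphy for {Taxon R, Taxon V}.
Char. 2 (derived state '+') is shared by all ingroup taxa — unites the whole ingroup.
Char. 3: derived state '-' in Taxon J, Taxon R, and Taxon V only — synapomorphy for {Taxon J, Taxon R, Taxon V}.
Char. 4 (derived state '+') is shared by Taxon L and Taxon M — a synapomorphy uniting that clade.
Most parsimonious ingroup topology: ((Taxon M,Taxon L),((Taxon V,Taxon R),Taxon J)).
Taxon R and Taxon J share a more recent common ancestor with each other than either does with Taxon L, so Taxon L is the least closely related of the three.

Taxon L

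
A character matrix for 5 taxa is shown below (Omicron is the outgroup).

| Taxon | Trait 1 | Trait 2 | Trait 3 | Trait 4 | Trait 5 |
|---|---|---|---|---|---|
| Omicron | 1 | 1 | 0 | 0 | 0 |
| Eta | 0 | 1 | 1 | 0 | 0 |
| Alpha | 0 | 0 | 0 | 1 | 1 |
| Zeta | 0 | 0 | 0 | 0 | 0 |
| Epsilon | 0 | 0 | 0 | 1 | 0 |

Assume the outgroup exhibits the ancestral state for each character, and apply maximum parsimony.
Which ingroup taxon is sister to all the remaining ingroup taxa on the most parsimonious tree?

Character polarity is set by the outgroup: the derived state is whichever differs from the outgroup's state, so for Trait 1, Trait 2 the derived state is '0', and for the remaining characters it is '1'.
Trait 1 (derived state '0') is shared by all ingroup taxa — unites the whole ingroup.
Only Alpha, Epsilon, and Zeta show the derived state '0' for Trait 2, supporting them as a clade.
Trait 3: derived state '1' in Eta only — an autapomorphy, so it tells us nothing about relationships among taxa.
Trait 4: derived state '1' in Alpha and Epsilon only — synapomorphy for {Alpha, Epsilon}.
Trait 5 (derived state '1') is unique to Alpha (autapomorphy; uninformative for grouping).
Most parsimonious ingroup topology: (Eta,((Alpha,Epsilon),Zeta)).
Eta is sister to the clade containing all other ingroup taxa, so it is the earliest-diverging (most basal) ingroup lineage.

Eta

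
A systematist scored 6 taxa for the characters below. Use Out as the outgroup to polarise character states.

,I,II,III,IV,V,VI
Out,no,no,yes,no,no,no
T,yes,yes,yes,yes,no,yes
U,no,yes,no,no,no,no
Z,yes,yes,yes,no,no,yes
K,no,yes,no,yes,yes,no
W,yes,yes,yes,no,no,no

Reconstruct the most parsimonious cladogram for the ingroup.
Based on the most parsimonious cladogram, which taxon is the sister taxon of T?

Z

Character polarity is set by the outgroup: the derived state is whichever differs from the outgroup's state, so for III the derived state is 'no', and for the remaining characters it is 'yes'.
I (derived state 'yes') is shared by T, W, and Z — a synapomorphy uniting that clade.
All ingroup taxa share the derived state 'yes' for II; it defines the ingroup but does not resolve relationships within it.
Only K and U show the derived state 'no' for III, supporting them as a clade.
IV groups K and T, which is incompatible with the clades supported by the remaining characters; treating it as convergent (homoplasy) costs fewer steps than any alternative tree.
V (derived state 'yes') is unique to K (autapomorphy; uninformative for grouping).
Only T and Z show the derived state 'yes' for VI, supporting them as a clade.
Most parsimonious ingroup topology: ((W,(T,Z)),(U,K)).
T and Z form a cherry on this tree, so they are sister taxa.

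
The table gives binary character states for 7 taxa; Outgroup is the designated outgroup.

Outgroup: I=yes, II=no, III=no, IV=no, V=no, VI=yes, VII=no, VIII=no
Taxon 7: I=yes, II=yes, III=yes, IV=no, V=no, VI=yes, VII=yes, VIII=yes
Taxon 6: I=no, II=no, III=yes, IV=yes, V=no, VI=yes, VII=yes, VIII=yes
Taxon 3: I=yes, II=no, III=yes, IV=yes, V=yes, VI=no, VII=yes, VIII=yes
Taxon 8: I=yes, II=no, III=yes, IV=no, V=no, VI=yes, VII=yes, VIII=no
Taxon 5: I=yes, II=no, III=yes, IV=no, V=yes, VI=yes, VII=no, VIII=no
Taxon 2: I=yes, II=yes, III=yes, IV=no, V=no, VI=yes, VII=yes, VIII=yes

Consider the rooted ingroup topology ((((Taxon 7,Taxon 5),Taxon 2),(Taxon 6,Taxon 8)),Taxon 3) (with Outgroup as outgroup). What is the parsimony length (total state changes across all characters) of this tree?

Map each character onto ((((Taxon 7,Taxon 5),Taxon 2),(Taxon 6,Taxon 8)),Taxon 3) (rooted by Outgroup) and count the minimum state changes it requires (Fitch parsimony):
I: 1; II: 2; III: 1; IV: 2; V: 2; VI: 1; VII: 2; VIII: 3.
Total tree length = 14.

14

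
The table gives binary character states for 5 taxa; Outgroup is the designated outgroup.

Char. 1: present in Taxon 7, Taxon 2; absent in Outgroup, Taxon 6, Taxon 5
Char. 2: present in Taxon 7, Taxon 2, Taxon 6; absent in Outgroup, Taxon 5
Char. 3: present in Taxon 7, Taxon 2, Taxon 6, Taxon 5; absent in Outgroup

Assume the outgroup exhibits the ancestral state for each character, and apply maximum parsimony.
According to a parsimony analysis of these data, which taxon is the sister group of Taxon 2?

The outgroup has state 'absent' for every character, so 'present' is the derived state throughout.
Only Taxon 2 and Taxon 7 show the derived state 'present' for Char. 1, supporting them as a clade.
Char. 2 (derived state 'present') is shared by Taxon 2, Taxon 6, and Taxon 7 — a synapomorphy uniting that clade.
All ingroup taxa share the derived state 'present' for Char. 3; it defines the ingroup but does not resolve relationships within it.
Most parsimonious ingroup topology: (((Taxon 2,Taxon 7),Taxon 6),Taxon 5).
Taxon 2 and Taxon 7 form a cherry on this tree, so they are sister taxa.

Taxon 7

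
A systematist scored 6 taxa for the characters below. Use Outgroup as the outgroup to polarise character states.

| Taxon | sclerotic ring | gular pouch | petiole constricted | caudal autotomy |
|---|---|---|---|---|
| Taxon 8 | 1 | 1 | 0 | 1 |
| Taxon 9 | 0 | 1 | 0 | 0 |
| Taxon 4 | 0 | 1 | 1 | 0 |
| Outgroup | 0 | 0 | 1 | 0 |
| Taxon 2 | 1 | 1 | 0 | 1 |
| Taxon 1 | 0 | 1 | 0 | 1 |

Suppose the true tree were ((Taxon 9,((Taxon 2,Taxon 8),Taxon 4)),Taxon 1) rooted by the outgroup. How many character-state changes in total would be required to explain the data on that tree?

Map each character onto ((Taxon 9,((Taxon 2,Taxon 8),Taxon 4)),Taxon 1) (rooted by Outgroup) and count the minimum state changes it requires (Fitch parsimony):
sclerotic ring: 1; gular pouch: 1; petiole constricted: 2; caudal autotomy: 2.
Total tree length = 6.

6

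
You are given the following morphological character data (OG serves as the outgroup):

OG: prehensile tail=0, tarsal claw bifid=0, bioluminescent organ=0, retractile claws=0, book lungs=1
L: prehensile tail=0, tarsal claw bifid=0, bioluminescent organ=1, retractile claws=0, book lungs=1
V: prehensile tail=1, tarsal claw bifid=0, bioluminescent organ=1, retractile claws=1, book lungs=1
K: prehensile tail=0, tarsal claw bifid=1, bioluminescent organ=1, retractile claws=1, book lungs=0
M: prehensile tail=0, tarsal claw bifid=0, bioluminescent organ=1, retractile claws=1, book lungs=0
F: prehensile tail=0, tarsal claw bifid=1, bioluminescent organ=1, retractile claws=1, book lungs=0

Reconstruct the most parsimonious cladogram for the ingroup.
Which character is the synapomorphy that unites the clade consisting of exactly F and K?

Character polarity is set by the outgroup: the derived state is whichever differs from the outgroup's state, so for book lungs the derived state is '0', and for the remaining characters it is '1'.
prehensile tail: derived state '1' in V only — an autapomorphy, so it tells us nothing about relationships among taxa.
tarsal claw bifid (derived state '1') is shared by F and K — a synapomorphy uniting that clade.
All ingroup taxa share the derived state '1' for bioluminescent organ; it defines the ingroup but does not resolve relationships within it.
Only F, K, M, and V show the derived state '1' for retractile claws, supporting them as a clade.
book lungs: derived state '0' in F, K, and M only — synapomorphy for {F, K, M}.
Most parsimonious ingroup topology: (L,(V,((K,F),M))).
The clade {F, K} is supported by tarsal claw bifid: its derived state '1' occurs in exactly those taxa and in no other taxon (including the outgroup).

tarsal claw bifid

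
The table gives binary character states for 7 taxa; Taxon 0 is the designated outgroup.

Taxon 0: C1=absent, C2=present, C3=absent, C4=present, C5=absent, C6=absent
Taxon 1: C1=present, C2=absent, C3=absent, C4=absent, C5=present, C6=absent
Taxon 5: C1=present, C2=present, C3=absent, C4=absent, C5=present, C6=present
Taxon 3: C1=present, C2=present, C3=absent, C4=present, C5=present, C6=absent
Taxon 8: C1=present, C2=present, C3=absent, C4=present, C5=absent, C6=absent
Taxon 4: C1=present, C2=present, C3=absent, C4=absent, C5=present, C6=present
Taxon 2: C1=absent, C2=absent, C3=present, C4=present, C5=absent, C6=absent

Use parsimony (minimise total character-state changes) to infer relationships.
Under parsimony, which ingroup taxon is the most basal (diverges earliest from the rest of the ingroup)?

Taxon 2

Character polarity is set by the outgroup: the derived state is whichever differs from the outgroup's state, so for C2, C4 the derived state is 'absent', and for the remaining characters it is 'present'.
C1: derived state 'present' in Taxon 1, Taxon 3, Taxon 4, Taxon 5, and Taxon 8 only — synapomorphy for {Taxon 1, Taxon 3, Taxon 4, Taxon 5, Taxon 8}.
C2 (state 'absent') occurs in Taxon 1 and Taxon 2 but conflicts with the nesting implied by the other characters — most parsimoniously interpreted as homoplasy.
C3: derived state 'present' in Taxon 2 only — an autapomorphy, so it tells us nothing about relationships among taxa.
Only Taxon 1, Taxon 4, and Taxon 5 show the derived state 'absent' for C4, supporting them as a clade.
C5 (derived state 'present') is shared by Taxon 1, Taxon 3, Taxon 4, and Taxon 5 — a synapomorphy uniting that clade.
Only Taxon 4 and Taxon 5 show the derived state 'present' for C6, supporting them as a clade.
Most parsimonious ingroup topology: ((((Taxon 1,(Taxon 5,Taxon 4)),Taxon 3),Taxon 8),Taxon 2).
Taxon 2 is sister to the clade containing all other ingroup taxa, so it is the earliest-diverging (most basal) ingroup lineage.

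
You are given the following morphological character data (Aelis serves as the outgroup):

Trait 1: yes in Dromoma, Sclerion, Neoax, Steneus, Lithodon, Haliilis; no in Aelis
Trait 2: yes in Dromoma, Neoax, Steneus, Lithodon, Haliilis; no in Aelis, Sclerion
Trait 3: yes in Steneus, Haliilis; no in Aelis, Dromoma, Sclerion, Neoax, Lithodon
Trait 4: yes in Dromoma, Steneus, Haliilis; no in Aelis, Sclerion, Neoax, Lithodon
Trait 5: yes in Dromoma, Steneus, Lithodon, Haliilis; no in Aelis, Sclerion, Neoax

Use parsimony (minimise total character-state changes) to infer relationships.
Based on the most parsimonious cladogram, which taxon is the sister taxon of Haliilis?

Steneus

The outgroup has state 'no' for every character, so 'yes' is the derived state throughout.
Trait 1 (derived state 'yes') is shared by all ingroup taxa — unites the whole ingroup.
Trait 2: derived state 'yes' in Dromoma, Haliilis, Lithodon, Neoax, and Steneus only — synapomorphy for {Dromoma, Haliilis, Lithodon, Neoax, Steneus}.
Only Haliilis and Steneus show the derived state 'yes' for Trait 3, supporting them as a clade.
Trait 4 (derived state 'yes') is shared by Dromoma, Haliilis, and Steneus — a synapomorphy uniting that clade.
Trait 5: derived state 'yes' in Dromoma, Haliilis, Lithodon, and Steneus only — synapomorphy for {Dromoma, Haliilis, Lithodon, Steneus}.
Most parsimonious ingroup topology: ((((Dromoma,(Steneus,Haliilis)),Lithodon),Neoax),Sclerion).
Haliilis and Steneus form a cherry on this tree, so they are sister taxa.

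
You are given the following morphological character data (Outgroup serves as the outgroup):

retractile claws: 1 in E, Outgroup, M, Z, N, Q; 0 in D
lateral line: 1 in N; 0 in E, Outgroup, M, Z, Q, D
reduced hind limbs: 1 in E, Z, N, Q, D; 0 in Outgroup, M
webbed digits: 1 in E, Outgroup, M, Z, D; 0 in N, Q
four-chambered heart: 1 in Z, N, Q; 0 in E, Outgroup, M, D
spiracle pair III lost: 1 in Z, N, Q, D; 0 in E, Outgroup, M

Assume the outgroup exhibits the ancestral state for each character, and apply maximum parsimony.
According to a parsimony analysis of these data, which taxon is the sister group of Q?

N

Character polarity is set by the outgroup: the derived state is whichever differs from the outgroup's state, so for retractile claws, webbed digits the derived state is '0', and for the remaining characters it is '1'.
retractile claws (derived state '0') is unique to D (autapomorphy; uninformative for grouping).
lateral line (derived state '1') is unique to N (autapomorphy; uninformative for grouping).
reduced hind limbs: derived state '1' in D, E, N, Q, and Z only — synapomorphy for {D, E, N, Q, Z}.
webbed digits (derived state '0') is shared by N and Q — a synapomorphy uniting that clade.
four-chambered heart (derived state '1') is shared by N, Q, and Z — a synapomorphy uniting that clade.
spiracle pair III lost (derived state '1') is shared by D, N, Q, and Z — a synapomorphy uniting that clade.
Most parsimonious ingroup topology: ((E,(((N,Q),Z),D)),M).
Q and N form a cherry on this tree, so they are sister taxa.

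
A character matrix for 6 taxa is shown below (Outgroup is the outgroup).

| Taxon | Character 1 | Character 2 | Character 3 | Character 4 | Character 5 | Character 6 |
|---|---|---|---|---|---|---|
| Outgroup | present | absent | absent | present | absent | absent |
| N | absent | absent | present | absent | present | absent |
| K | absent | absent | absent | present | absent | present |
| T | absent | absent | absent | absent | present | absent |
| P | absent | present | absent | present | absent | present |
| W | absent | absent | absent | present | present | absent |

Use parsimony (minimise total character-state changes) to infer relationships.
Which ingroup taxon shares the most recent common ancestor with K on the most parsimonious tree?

Character polarity is set by the outgroup: the derived state is whichever differs from the outgroup's state, so for Character 1, Character 4 the derived state is 'absent', and for the remaining characters it is 'present'.
Character 1 (derived state 'absent') is shared by all ingroup taxa — unites the whole ingroup.
Character 2: derived state 'present' in P only — an autapomorphy, so it tells us nothing about relationships among taxa.
Character 3: derived state 'present' in N only — an autapomorphy, so it tells us nothing about relationships among taxa.
Character 4: derived state 'absent' in N and T only — synapomorphy for {N, T}.
Only N, T, and W show the derived state 'present' for Character 5, supporting them as a clade.
Only K and P show the derived state 'present' for Character 6, supporting them as a clade.
Most parsimonious ingroup topology: (((N,T),W),(K,P)).
K and P form a cherry on this tree, so they are sister taxa.

P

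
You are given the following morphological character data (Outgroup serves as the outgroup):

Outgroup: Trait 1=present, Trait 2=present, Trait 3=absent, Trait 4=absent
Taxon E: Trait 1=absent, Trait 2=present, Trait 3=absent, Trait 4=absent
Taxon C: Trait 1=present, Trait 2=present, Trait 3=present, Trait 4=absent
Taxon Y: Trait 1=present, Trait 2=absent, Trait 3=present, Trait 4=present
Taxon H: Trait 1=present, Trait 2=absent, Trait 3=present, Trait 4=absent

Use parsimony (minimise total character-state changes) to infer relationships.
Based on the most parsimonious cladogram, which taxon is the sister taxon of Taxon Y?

Character polarity is set by the outgroup: the derived state is whichever differs from the outgroup's state, so for Trait 1, Trait 2 the derived state is 'absent', and for the remaining characters it is 'present'.
Trait 1: derived state 'absent' in Taxon E only — an autapomorphy, so it tells us nothing about relationships among taxa.
Trait 2: derived state 'absent' in Taxon H and Taxon Y only — synapomorphy for {Taxon H, Taxon Y}.
Trait 3 (derived state 'present') is shared by Taxon C, Taxon H, and Taxon Y — a synapomorphy uniting that clade.
Trait 4 (derived state 'present') is unique to Taxon Y (autapomorphy; uninformative for grouping).
Most parsimonious ingroup topology: (Taxon E,(Taxon C,(Taxon Y,Taxon H))).
Taxon Y and Taxon H form a cherry on this tree, so they are sister taxa.

Taxon H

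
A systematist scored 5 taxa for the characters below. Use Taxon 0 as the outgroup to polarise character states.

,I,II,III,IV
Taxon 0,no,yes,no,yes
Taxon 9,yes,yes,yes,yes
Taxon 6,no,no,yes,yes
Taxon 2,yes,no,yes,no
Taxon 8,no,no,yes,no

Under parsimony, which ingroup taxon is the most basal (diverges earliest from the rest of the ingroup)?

Character polarity is set by the outgroup: the derived state is whichever differs from the outgroup's state, so for II, IV the derived state is 'no', and for the remaining characters it is 'yes'.
I (state 'yes') occurs in Taxon 2 and Taxon 9 but conflicts with the nesting implied by the other characters — most parsimoniously interpreted as homoplasy.
II (derived state 'no') is shared by Taxon 2, Taxon 6, and Taxon 8 — a synapomorphy uniting that clade.
III (derived state 'yes') is shared by all ingroup taxa — unites the whole ingroup.
IV: derived state 'no' in Taxon 2 and Taxon 8 only — synapomorphy for {Taxon 2, Taxon 8}.
Most parsimonious ingroup topology: (Taxon 9,(Taxon 6,(Taxon 2,Taxon 8))).
Taxon 9 is sister to the clade containing all other ingroup taxa, so it is the earliest-diverging (most basal) ingroup lineage.

Taxon 9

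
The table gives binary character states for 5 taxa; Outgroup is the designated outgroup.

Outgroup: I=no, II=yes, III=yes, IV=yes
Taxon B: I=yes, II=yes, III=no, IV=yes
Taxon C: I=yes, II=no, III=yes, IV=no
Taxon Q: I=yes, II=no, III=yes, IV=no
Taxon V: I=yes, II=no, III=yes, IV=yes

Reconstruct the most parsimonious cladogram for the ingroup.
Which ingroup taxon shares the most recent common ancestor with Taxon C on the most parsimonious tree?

Character polarity is set by the outgroup: the derived state is whichever differs from the outgroup's state, so for II, III, IV the derived state is 'no', and for the remaining characters it is 'yes'.
All ingroup taxa share the derived state 'yes' for I; it defines the ingroup but does not resolve relationships within it.
II (derived state 'no') is shared by Taxon C, Taxon Q, and Taxon V — a synapomorphy uniting that clade.
III: derived state 'no' in Taxon B only — an autapomorphy, so it tells us nothing about relationships among taxa.
Only Taxon C and Taxon Q show the derived state 'no' for IV, supporting them as a clade.
Most parsimonious ingroup topology: (Taxon B,((Taxon C,Taxon Q),Taxon V)).
Taxon C and Taxon Q form a cherry on this tree, so they are sister taxa.

Taxon Q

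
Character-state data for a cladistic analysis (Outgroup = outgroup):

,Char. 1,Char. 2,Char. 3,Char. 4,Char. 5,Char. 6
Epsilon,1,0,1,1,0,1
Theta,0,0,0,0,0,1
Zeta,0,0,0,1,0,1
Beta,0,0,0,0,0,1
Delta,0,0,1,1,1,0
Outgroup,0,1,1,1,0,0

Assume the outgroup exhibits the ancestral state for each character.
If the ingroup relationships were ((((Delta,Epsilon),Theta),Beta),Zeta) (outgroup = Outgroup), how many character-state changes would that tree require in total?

Map each character onto ((((Delta,Epsilon),Theta),Beta),Zeta) (rooted by Outgroup) and count the minimum state changes it requires (Fitch parsimony):
Char. 1: 1; Char. 2: 1; Char. 3: 2; Char. 4: 2; Char. 5: 1; Char. 6: 2.
Total tree length = 9.

9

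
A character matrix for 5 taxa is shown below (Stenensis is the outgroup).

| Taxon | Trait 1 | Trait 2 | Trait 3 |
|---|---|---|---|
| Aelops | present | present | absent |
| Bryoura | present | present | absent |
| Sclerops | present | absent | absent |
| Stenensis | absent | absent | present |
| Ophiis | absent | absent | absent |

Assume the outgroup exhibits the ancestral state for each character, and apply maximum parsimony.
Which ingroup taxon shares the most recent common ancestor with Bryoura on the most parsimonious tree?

Aelops

Character polarity is set by the outgroup: the derived state is whichever differs from the outgroup's state, so for Trait 3 the derived state is 'absent', and for the remaining characters it is 'present'.
Only Aelops, Bryoura, and Sclerops show the derived state 'present' for Trait 1, supporting them as a clade.
Trait 2 (derived state 'present') is shared by Aelops and Bryoura — a synapomorphy uniting that clade.
All ingroup taxa share the derived state 'absent' for Trait 3; it defines the ingroup but does not resolve relationships within it.
Most parsimonious ingroup topology: (((Aelops,Bryoura),Sclerops),Ophiis).
Bryoura and Aelops form a cherry on this tree, so they are sister taxa.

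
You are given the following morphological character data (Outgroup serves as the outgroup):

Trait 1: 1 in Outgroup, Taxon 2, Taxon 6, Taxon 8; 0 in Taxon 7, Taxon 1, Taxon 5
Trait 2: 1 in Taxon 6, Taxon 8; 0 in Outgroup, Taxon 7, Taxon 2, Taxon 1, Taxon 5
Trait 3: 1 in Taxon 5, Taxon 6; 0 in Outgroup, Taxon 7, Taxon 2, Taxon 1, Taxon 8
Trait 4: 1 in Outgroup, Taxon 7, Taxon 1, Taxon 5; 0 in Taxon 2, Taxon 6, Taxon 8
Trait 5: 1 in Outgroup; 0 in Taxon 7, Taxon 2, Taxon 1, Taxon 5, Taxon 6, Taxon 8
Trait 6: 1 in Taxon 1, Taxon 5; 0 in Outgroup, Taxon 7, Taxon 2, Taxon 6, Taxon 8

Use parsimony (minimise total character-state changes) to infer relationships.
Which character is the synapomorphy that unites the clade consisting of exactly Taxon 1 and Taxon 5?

Trait 6

Character polarity is set by the outgroup: the derived state is whichever differs from the outgroup's state, so for Trait 1, Trait 4, Trait 5 the derived state is '0', and for the remaining characters it is '1'.
Trait 1 (derived state '0') is shared by Taxon 1, Taxon 5, and Taxon 7 — a synapomorphy uniting that clade.
Only Taxon 6 and Taxon 8 show the derived state '1' for Trait 2, supporting them as a clade.
Trait 3 groups Taxon 5 and Taxon 6, which is incompatible with the clades supported by the remaining characters; treating it as convergent (homoplasy) costs fewer steps than any alternative tree.
Only Taxon 2, Taxon 6, and Taxon 8 show the derived state '0' for Trait 4, supporting them as a clade.
All ingroup taxa share the derived state '0' for Trait 5; it defines the ingroup but does not resolve relationships within it.
Trait 6 (derived state '1') is shared by Taxon 1 and Taxon 5 — a synapomorphy uniting that clade.
Most parsimonious ingroup topology: ((Taxon 7,(Taxon 1,Taxon 5)),(Taxon 2,(Taxon 6,Taxon 8))).
The clade {Taxon 1, Taxon 5} is supported by Trait 6: its derived state '1' occurs in exactly those taxa and in no other taxon (including the outgroup).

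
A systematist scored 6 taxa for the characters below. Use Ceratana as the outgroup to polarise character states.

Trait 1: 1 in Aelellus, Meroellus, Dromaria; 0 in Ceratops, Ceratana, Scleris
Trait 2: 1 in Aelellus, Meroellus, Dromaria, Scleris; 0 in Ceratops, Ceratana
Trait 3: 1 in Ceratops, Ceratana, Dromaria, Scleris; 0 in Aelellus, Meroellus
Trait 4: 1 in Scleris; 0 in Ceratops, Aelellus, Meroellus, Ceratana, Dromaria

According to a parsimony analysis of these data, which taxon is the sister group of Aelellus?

Meroellus

Character polarity is set by the outgroup: the derived state is whichever differs from the outgroup's state, so for Trait 3 the derived state is '0', and for the remaining characters it is '1'.
Trait 1: derived state '1' in Aelellus, Dromaria, and Meroellus only — synapomorphy for {Aelellus, Dromaria, Meroellus}.
Trait 2 (derived state '1') is shared by Aelellus, Dromaria, Meroellus, and Scleris — a synapomorphy uniting that clade.
Trait 3: derived state '0' in Aelellus and Meroellus only — synapomorphy for {Aelellus, Meroellus}.
Trait 4: derived state '1' in Scleris only — an autapomorphy, so it tells us nothing about relationships among taxa.
Most parsimonious ingroup topology: (Ceratops,(Scleris,(Dromaria,(Meroellus,Aelellus)))).
Aelellus and Meroellus form a cherry on this tree, so they are sister taxa.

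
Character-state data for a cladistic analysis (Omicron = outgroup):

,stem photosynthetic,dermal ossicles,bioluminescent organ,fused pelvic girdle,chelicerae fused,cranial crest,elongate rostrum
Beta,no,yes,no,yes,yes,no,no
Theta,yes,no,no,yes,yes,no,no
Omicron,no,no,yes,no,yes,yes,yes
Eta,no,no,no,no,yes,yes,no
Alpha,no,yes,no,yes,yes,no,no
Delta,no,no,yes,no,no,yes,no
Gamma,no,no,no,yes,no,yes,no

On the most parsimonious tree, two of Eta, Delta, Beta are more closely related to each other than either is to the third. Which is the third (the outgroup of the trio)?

Character polarity is set by the outgroup: the derived state is whichever differs from the outgroup's state, so for bioluminescent organ, chelicerae fused, cranial crest, elongate rostrum the derived state is 'no', and for the remaining characters it is 'yes'.
stem photosynthetic (derived state 'yes') is unique to Theta (autapomorphy; uninformative for grouping).
dermal ossicles: derived state 'yes' in Alpha and Beta only — synapomorphy for {Alpha, Beta}.
Only Alpha, Beta, Eta, Gamma, and Theta show the derived state 'no' for bioluminescent organ, supporting them as a clade.
fused pelvic girdle: derived state 'yes' in Alpha, Beta, Gamma, and Theta only — synapomorphy for {Alpha, Beta, Gamma, Theta}.
chelicerae fused (state 'no') occurs in Delta and Gamma but conflicts with the nesting implied by the other characters — most parsimoniously interpreted as homoplasy.
cranial crest: derived state 'no' in Alpha, Beta, and Theta only — synapomorphy for {Alpha, Beta, Theta}.
elongate rostrum (derived state 'no') is shared by all ingroup taxa — unites the whole ingroup.
Most parsimonious ingroup topology: (Delta,((Gamma,((Beta,Alpha),Theta)),Eta)).
Eta and Beta share a more recent common ancestor with each other than either does with Delta, so Delta is the least closely related of the three.

Delta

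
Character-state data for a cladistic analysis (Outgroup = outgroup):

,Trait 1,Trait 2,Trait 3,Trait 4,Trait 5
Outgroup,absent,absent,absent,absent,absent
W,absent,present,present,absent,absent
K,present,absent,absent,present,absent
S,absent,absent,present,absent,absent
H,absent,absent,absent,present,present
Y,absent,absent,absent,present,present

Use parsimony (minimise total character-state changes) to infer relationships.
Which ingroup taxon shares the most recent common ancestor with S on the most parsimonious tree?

The outgroup has state 'absent' for every character, so 'present' is the derived state throughout.
Trait 1: derived state 'present' in K only — an autapomorphy, so it tells us nothing about relationships among taxa.
Trait 2 (derived state 'present') is unique to W (autapomorphy; uninformative for grouping).
Trait 3 (derived state 'present') is shared by S and W — a synapomorphy uniting that clade.
Trait 4 (derived state 'present') is shared by H, K, and Y — a synapomorphy uniting that clade.
Only H and Y show the derived state 'present' for Trait 5, supporting them as a clade.
Most parsimonious ingroup topology: ((W,S),(K,(H,Y))).
S and W form a cherry on this tree, so they are sister taxa.

W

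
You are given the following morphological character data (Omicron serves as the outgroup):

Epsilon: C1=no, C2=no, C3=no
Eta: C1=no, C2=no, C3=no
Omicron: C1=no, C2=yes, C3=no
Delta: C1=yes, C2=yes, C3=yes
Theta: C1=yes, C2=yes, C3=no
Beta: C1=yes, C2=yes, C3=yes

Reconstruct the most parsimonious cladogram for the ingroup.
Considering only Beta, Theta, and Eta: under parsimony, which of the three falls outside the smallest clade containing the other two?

Character polarity is set by the outgroup: the derived state is whichever differs from the outgroup's state, so for C2 the derived state is 'no', and for the remaining characters it is 'yes'.
Only Beta, Delta, and Theta show the derived state 'yes' for C1, supporting them as a clade.
Only Epsilon and Eta show the derived state 'no' for C2, supporting them as a clade.
C3: derived state 'yes' in Beta and Delta only — synapomorphy for {Beta, Delta}.
Most parsimonious ingroup topology: ((Theta,(Delta,Beta)),(Epsilon,Eta)).
Beta and Theta share a more recent common ancestor with each other than either does with Eta, so Eta is the least closely related of the three.

Eta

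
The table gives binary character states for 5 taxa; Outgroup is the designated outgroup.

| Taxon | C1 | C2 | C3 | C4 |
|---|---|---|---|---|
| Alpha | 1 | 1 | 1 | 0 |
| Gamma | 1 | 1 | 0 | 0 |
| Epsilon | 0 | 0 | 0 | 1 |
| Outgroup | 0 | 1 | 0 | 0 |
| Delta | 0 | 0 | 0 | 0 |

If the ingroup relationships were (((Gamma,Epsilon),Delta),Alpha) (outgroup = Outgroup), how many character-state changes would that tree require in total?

Map each character onto (((Gamma,Epsilon),Delta),Alpha) (rooted by Outgroup) and count the minimum state changes it requires (Fitch parsimony):
C1: 2; C2: 2; C3: 1; C4: 1.
Total tree length = 6.

6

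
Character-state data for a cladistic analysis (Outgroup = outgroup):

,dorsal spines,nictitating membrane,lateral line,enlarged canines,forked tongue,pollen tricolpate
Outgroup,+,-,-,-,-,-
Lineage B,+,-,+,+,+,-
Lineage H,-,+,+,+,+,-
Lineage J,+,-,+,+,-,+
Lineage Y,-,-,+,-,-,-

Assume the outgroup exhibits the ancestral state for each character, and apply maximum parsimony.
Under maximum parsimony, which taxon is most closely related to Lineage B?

Character polarity is set by the outgroup: the derived state is whichever differs from the outgroup's state, so for dorsal spines the derived state is '-', and for the remaining characters it is '+'.
dorsal spines groups Lineage H and Lineage Y, which is incompatible with the clades supported by the remaining characters; treating it as convergent (homoplasy) costs fewer steps than any alternative tree.
nictitating membrane: derived state '+' in Lineage H only — an autapomorphy, so it tells us nothing about relationships among taxa.
All ingroup taxa share the derived state '+' for lateral line; it defines the ingroup but does not resolve relationships within it.
enlarged canines: derived state '+' in Lineage B, Lineage H, and Lineage J only — synapomorphy for {Lineage B, Lineage H, Lineage J}.
Only Lineage B and Lineage H show the derived state '+' for forked tongue, supporting them as a clade.
pollen tricolpate (derived state '+') is unique to Lineage J (autapomorphy; uninformative for grouping).
Most parsimonious ingroup topology: (((Lineage B,Lineage H),Lineage J),Lineage Y).
Lineage B and Lineage H form a cherry on this tree, so they are sister taxa.

Lineage H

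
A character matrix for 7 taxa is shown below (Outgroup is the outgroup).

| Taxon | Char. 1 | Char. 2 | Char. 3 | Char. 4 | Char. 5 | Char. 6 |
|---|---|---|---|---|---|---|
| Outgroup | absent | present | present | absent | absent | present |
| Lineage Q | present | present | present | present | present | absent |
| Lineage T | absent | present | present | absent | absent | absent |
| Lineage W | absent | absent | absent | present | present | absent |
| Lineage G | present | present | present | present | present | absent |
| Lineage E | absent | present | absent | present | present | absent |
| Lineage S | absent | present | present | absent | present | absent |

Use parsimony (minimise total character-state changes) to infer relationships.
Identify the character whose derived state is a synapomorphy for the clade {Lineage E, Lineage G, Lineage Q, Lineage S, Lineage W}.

Character polarity is set by the outgroup: the derived state is whichever differs from the outgroup's state, so for Char. 2, Char. 3, Char. 6 the derived state is 'absent', and for the remaining characters it is 'present'.
Char. 1: derived state 'present' in Lineage G and Lineage Q only — synapomorphy for {Lineage G, Lineage Q}.
Char. 2: derived state 'absent' in Lineage W only — an autapomorphy, so it tells us nothing about relationships among taxa.
Char. 3 (derived state 'absent') is shared by Lineage E and Lineage W — a synapomorphy uniting that clade.
Only Lineage E, Lineage G, Lineage Q, and Lineage W show the derived state 'present' for Char. 4, supporting them as a clade.
Char. 5: derived state 'present' in Lineage E, Lineage G, Lineage Q, Lineage S, and Lineage W only — synapomorphy for {Lineage E, Lineage G, Lineage Q, Lineage S, Lineage W}.
Char. 6 (derived state 'absent') is shared by all ingroup taxa — unites the whole ingroup.
Most parsimonious ingroup topology: ((((Lineage Q,Lineage G),(Lineage W,Lineage E)),Lineage S),Lineage T).
The clade {Lineage E, Lineage G, Lineage Q, Lineage S, Lineage W} is supported by Char. 5: its derived state 'present' occurs in exactly those taxa and in no other taxon (including the outgroup).

Char. 5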